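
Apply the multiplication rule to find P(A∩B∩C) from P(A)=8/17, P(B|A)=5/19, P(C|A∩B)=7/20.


P(A∩B∩C) = P(A) * P(B|A) * P(C|A∩B)
= 8/17 * 5/19 * 7/20
= 40/323 * 7/20 = 14/323

14/323


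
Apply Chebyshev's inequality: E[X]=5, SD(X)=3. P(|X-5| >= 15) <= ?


k = 15/3 = 5
Chebyshev: P(|X-mu| >= k*sigma) <= 1/k^2 = 1/5^2 = 1/25

1/25


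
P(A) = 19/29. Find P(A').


P(A') = 1 - P(A) = 1 - 19/29 = 10/29

10/29


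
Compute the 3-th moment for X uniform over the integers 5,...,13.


E[X^3] = (1/9) * sum(x^3 for x=5..13)
= 8181/9 = 909

909


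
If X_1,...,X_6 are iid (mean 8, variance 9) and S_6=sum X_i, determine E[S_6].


E[S_n] = n*E[X_1] = 6*8 = 48

48


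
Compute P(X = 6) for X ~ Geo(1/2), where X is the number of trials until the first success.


P(X=6) = (1-p)^5 * p = (1/2)^5 * 1/2
= 1/32 * 1/2 = 1/64

1/64


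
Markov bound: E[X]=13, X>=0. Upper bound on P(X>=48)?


Markov: P(X >= a) <= E[X]/a
P(X >= 48) <= 13/48

13/48


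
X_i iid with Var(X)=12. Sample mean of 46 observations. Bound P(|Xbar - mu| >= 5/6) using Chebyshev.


Var(Xbar) = Var(X)/n = 12/46
Chebyshev: P(|Xbar-mu| >= 5/6) <= Var(Xbar)/(5/6)^2 = (6/23)/(25/36) = 216/575

216/575


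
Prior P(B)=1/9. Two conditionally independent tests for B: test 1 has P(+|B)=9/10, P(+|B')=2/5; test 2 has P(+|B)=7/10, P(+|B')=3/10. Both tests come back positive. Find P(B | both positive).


After test 1: P(+) = 9/10*1/9 + 2/5*8/9 = 41/90
P(B|+) = (1/10)/(41/90) = 9/41
After test 2 (use post1 as new prior): P(+) = 7/10*9/41 + 3/10*32/41 = 159/410
P(B|+,+) = (63/410)/(159/410) = 21/53

21/53


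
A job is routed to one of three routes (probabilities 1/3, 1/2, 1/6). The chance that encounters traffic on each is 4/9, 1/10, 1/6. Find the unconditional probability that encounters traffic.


P(A) = P(A|B1)P(B1) + P(A|B2)P(B2) + P(A|B3)P(B3)
= 4/9*1/3 + 1/10*1/2 + 1/6*1/6
= 4/27 + 1/20 + 1/36 = 61/270

61/270


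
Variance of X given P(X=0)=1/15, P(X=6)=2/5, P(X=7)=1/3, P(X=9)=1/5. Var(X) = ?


E[X] = 98/15, E[X^2] = 704/15
Var(X) = E[X^2] - (E[X])^2 = 704/15 - (98/15)^2 = 956/225

956/225


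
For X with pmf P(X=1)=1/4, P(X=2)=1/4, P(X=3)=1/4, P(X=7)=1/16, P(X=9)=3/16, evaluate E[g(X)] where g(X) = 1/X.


E[1/X] = sum(g(x)*P(x))
= 1*1/4 + 1/2*1/4 + 1/3*1/4 + 1/7*1/16 + 1/9*3/16
= 41/84

41/84


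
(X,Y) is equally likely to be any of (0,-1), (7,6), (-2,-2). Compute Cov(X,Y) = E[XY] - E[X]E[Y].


E[X]=5/3, E[Y]=1, E[XY]=46/3
Cov(X,Y) = E[XY] - E[X]E[Y] = 46/3 - 5/3*1 = 41/3

41/3


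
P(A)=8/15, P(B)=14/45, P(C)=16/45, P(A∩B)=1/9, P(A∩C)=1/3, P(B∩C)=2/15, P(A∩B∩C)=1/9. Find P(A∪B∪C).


P(A∪B∪C) = P(A)+P(B)+P(C) - P(AB)-P(AC)-P(BC) + P(ABC)
= 8/15+14/45+16/45 - 1/9-1/3-2/15 + 1/9
= 11/15

11/15


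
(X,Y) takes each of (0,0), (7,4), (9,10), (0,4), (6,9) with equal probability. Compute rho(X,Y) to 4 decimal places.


Cov(X,Y) = 10.6400, Var(X) = 13.8400, Var(Y) = 13.4400
rho = Cov/(sqrt(VarX)*sqrt(VarY)) = 0.7801

0.7801


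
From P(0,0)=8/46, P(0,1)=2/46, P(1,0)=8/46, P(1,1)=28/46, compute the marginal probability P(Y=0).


P(Y=0) = P(0,0)+P(1,0) = 8/46 + 8/46 = 16/46 = 8/23

8/23


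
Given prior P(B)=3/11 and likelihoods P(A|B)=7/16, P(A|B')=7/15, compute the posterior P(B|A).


P(A) = P(A|B)P(B) + P(A|B')P(B') = 7/16*3/11 + 7/15*8/11 = 1211/2640
P(B|A) = P(A|B)P(B)/P(A) = (21/176)/(1211/2640) = 45/173

45/173


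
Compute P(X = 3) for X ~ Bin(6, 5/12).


P(X=3) = C(6,3) * p^3 * (1-p)^3
= 20 * 125/1728 * 343/1728
= 214375/746496

214375/746496


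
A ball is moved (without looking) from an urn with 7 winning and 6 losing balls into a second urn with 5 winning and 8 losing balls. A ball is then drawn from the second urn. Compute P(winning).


P(transfer winning) = 7/13; P(transfer losing) = 6/13
If winning transferred: Urn II has 6 winning of 14, so P(winning|winning moved) = 3/7
If losing transferred: Urn II has 5 winning of 14, so P(winning|losing moved) = 5/14
By total probability: P(winning) = 7/13*3/7 + 6/13*5/14 = 36/91

36/91


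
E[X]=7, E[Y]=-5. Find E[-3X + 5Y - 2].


E[-3X + 5Y - 2] = -3*E[X] + 5*E[Y] - 2
= (-3)*(7) + (5)*(-5) + (-2)
= -21 - 25 - 2 = -48

-48


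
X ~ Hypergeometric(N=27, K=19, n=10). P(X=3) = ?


P(X=3) = C(19,3)*C(8,7) / C(27,10)
= 969*8 / 8436285
= 7752/8436285 = 136/148005

136/148005


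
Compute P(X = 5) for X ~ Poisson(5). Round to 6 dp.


P(X=5) = e^(-5) * 5^5 / 5!
≈ 0.006737946999 * 3125 / 120
≈ 0.175467

0.175467


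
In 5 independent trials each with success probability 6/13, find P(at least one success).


P(at least one) = 1 - P(none)
P(none) = (1 - 6/13)^5 = (7/13)^5 = 16807/371293
P(at least one) = 1 - 16807/371293 = 354486/371293

354486/371293


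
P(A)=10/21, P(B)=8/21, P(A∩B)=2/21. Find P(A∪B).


P(A∪B) = P(A) + P(B) - P(A∩B)
= 10/21 + 8/21 - 2/21 = 16/21

16/21


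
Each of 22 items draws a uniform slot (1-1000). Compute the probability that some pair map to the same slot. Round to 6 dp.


P(all different) = prod((1000-i)/1000 for i=0..21) = 0.792412
P(at least one match) = 1 - 0.792412 = 0.207588

0.207588


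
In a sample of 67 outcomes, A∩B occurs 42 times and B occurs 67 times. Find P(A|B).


P(A|B) = P(A∩B)/P(B) = (42/67)/(67/67) = 42/67

42/67


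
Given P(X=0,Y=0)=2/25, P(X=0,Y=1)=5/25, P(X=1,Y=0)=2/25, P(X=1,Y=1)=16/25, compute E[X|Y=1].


P(Y=1) = 21/25
E[X|Y=1] = (0*5 + 1*16)/21 = 16/21

16/21


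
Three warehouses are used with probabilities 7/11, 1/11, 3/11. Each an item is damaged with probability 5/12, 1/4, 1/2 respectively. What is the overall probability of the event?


P(A) = P(A|B1)P(B1) + P(A|B2)P(B2) + P(A|B3)P(B3)
= 5/12*7/11 + 1/4*1/11 + 1/2*3/11
= 35/132 + 1/44 + 3/22 = 14/33

14/33


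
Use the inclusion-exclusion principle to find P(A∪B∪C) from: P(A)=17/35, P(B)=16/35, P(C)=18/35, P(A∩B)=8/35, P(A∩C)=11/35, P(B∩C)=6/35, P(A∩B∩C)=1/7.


P(A∪B∪C) = P(A)+P(B)+P(C) - P(AB)-P(AC)-P(BC) + P(ABC)
= 17/35+16/35+18/35 - 8/35-11/35-6/35 + 1/7
= 31/35

31/35


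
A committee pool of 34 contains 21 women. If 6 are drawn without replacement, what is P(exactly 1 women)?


P(X=1) = C(21,1)*C(13,5) / C(34,6)
= 21*1287 / 1344904
= 27027/1344904 = 2457/122264

2457/122264


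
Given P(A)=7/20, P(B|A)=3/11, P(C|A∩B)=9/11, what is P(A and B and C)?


P(A∩B∩C) = P(A) * P(B|A) * P(C|A∩B)
= 7/20 * 3/11 * 9/11
= 21/220 * 9/11 = 189/2420

189/2420


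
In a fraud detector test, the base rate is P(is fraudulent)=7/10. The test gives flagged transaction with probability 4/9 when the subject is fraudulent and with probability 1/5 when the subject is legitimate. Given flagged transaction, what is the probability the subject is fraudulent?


P(A) = P(A|B)P(B) + P(A|B')P(B') = 4/9*7/10 + 1/5*3/10 = 167/450
P(B|A) = P(A|B)P(B)/P(A) = (14/45)/(167/450) = 140/167

140/167


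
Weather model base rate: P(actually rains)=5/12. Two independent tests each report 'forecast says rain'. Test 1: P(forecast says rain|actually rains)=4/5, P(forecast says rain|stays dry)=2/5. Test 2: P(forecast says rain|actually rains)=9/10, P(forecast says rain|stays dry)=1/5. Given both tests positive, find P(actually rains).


After test 1: P(+) = 4/5*5/12 + 2/5*7/12 = 17/30
P(B|+) = (1/3)/(17/30) = 10/17
After test 2 (use post1 as new prior): P(+) = 9/10*10/17 + 1/5*7/17 = 52/85
P(B|+,+) = (9/17)/(52/85) = 45/52

45/52


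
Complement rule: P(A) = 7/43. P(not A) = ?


P(A') = 1 - P(A) = 1 - 7/43 = 36/43

36/43


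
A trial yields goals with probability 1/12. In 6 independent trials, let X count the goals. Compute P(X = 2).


P(X=2) = C(6,2) * p^2 * (1-p)^4
= 15 * 1/144 * 14641/20736
= 73205/995328

73205/995328


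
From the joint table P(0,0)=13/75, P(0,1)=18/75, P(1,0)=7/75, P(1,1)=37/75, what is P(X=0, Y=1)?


Read from table: P(X=0, Y=1) = 18/75 = 6/25

6/25


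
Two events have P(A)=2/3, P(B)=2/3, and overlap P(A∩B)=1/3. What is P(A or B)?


P(A∪B) = P(A) + P(B) - P(A∩B)
= 2/3 + 2/3 - 1/3 = 1

1


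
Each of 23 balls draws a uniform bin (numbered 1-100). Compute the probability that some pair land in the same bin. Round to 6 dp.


P(all different) = prod((100-i)/100 for i=0..22) = 0.064282
P(at least one match) = 1 - 0.064282 = 0.935718

0.935718


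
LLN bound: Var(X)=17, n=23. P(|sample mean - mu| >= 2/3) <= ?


Var(Xbar) = Var(X)/n = 17/23
Chebyshev: P(|Xbar-mu| >= 2/3) <= Var(Xbar)/(2/3)^2 = (17/23)/(4/9) = 153/92
Bound exceeds 1, so trivial bound: 1

1


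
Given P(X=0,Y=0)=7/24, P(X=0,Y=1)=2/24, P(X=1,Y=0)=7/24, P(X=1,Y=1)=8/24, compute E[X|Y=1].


P(Y=1) = 10/24
E[X|Y=1] = (0*2 + 1*8)/10 = 8/10 = 4/5

4/5


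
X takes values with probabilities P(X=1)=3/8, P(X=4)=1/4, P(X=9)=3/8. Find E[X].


E[X] = sum(x * P(x))
= 1*3/8 + 4*1/4 + 9*3/8
= 19/4

19/4


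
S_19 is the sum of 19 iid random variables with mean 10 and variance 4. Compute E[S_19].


E[S_n] = n*E[X_1] = 19*10 = 190

190


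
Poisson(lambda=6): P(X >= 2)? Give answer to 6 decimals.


P(X>=2) = 1 - P(X<=1) = 1 - (e^(-6)*6^0/0! + e^(-6)*6^1/1!)
≈ 1 - (0.0024787522 + 0.0148725131)
= 1 - 0.0173512653 = 0.9826487347
≈ 0.982649

0.982649


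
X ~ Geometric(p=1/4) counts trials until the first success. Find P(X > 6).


P(X > 6) = P(first 6 trials all fail) = (1-p)^6 = (3/4)^6 = 729/4096

729/4096


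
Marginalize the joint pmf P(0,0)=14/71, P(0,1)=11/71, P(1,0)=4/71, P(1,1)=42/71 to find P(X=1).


P(X=1) = P(1,0)+P(1,1) = 4/71 + 42/71 = 46/71

46/71


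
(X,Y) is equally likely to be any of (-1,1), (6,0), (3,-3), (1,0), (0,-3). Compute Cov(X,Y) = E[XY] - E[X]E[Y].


E[X]=9/5, E[Y]=-1, E[XY]=-2
Cov(X,Y) = E[XY] - E[X]E[Y] = -2 - 9/5*-1 = -1/5

-1/5


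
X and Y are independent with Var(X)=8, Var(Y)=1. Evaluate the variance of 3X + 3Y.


Independence => Cov(X,Y)=0
Var(3X + 3Y) = 3^2*Var(X) + 3^2*Var(Y)
= 9*8 + 9*1 = 81

81


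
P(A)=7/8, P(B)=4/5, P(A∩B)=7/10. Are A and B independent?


P(A)*P(B) = 7/8*4/5 = 7/10
P(A∩B) = 7/10, which equals P(A)P(B), so independent

Yes, A and B are independent


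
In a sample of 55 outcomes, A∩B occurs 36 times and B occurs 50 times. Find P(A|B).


P(A|B) = P(A∩B)/P(B) = (36/55)/(50/55) = 36/50 = 18/25

18/25


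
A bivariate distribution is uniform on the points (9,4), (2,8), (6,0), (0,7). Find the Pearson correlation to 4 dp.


Cov(X,Y) = -7.1875, Var(X) = 12.1875, Var(Y) = 9.6875
rho = Cov/(sqrt(VarX)*sqrt(VarY)) = -0.6615

-0.6615


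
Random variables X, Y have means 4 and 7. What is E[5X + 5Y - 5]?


E[5X + 5Y - 5] = 5*E[X] + 5*E[Y] - 5
= (5)*(4) + (5)*(7) + (-5)
= 20 + 35 - 5 = 50

50


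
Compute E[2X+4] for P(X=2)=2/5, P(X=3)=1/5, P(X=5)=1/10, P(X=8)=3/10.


E[2X+4] = sum(g(x)*P(x))
= 8*2/5 + 10*1/5 + 14*1/10 + 20*3/10
= 63/5

63/5


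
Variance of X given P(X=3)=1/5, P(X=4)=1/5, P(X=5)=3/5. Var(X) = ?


E[X] = 22/5, E[X^2] = 20
Var(X) = E[X^2] - (E[X])^2 = 20 - (22/5)^2 = 16/25

16/25


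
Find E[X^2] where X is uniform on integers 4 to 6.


E[X^2] = (1/3) * sum(x^2 for x=4..6)
= 77/3

77/3


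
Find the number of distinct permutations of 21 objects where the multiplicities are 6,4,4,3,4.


21! = 51090942171709440000
Denominator: 6!=720 * 4!=24 * 4!=24 * 3!=6 * 4!=24
Coefficient = 51090942171709440000 / 59719680 = 855512658000

855512658000


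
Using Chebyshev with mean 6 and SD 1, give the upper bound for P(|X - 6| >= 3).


k = 3/1 = 3
Chebyshev: P(|X-mu| >= k*sigma) <= 1/k^2 = 1/3^2 = 1/9

1/9


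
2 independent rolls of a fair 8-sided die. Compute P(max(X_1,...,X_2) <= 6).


P(max <= 6) = P(all X_i <= 6) = (P(X_1 <= 6))^2
= (6/8)^2 = (3/4)^2 = 9/16

9/16


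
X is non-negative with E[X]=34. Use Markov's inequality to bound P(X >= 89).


Markov: P(X >= a) <= E[X]/a
P(X >= 89) <= 34/89

34/89


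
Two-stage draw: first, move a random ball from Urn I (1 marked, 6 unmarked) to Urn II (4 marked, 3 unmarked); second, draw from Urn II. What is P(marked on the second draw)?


P(transfer marked) = 1/7; P(transfer unmarked) = 6/7
If marked transferred: Urn II has 5 marked of 8, so P(marked|marked moved) = 5/8
If unmarked transferred: Urn II has 4 marked of 8, so P(marked|unmarked moved) = 1/2
By total probability: P(marked) = 1/7*5/8 + 6/7*1/2 = 29/56

29/56


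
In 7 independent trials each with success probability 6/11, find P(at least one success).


P(at least one) = 1 - P(none)
P(none) = (1 - 6/11)^7 = (5/11)^7 = 78125/19487171
P(at least one) = 1 - 78125/19487171 = 19409046/19487171

19409046/19487171


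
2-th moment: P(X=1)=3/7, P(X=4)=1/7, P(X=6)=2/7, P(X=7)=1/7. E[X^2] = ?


E[X^2] = sum(x^2 * P(x))
= 1*3/7 + 16*1/7 + 36*2/7 + 49*1/7
= 20

20


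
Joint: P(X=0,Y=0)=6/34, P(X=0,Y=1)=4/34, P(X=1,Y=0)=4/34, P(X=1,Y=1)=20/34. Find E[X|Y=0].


P(Y=0) = 10/34
E[X|Y=0] = (0*6 + 1*4)/10 = 4/10 = 2/5

2/5


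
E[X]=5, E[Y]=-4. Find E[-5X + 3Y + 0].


E[-5X + 3Y + 0] = -5*E[X] + 3*E[Y] + 0
= (-5)*(5) + (3)*(-4) + (0)
= -25 - 12 + 0 = -37

-37


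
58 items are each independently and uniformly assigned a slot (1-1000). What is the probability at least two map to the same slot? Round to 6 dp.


P(all different) = prod((1000-i)/1000 for i=0..57) = 0.185328
P(at least one match) = 1 - 0.185328 = 0.814672

0.814672


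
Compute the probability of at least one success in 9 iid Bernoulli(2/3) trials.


P(at least one) = 1 - P(none)
P(none) = (1 - 2/3)^9 = (1/3)^9 = 1/19683
P(at least one) = 1 - 1/19683 = 19682/19683

19682/19683


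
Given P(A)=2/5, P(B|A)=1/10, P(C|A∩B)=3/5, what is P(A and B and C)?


P(A∩B∩C) = P(A) * P(B|A) * P(C|A∩B)
= 2/5 * 1/10 * 3/5
= 1/25 * 3/5 = 3/125

3/125


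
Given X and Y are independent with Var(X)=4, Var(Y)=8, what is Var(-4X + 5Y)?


Independence => Cov(X,Y)=0
Var(-4X + 5Y) = (-4)^2*Var(X) + 5^2*Var(Y)
= 16*4 + 25*8 = 264

264


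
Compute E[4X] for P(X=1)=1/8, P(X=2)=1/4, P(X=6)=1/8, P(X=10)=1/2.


E[4X] = sum(g(x)*P(x))
= 4*1/8 + 8*1/4 + 24*1/8 + 40*1/2
= 51/2

51/2


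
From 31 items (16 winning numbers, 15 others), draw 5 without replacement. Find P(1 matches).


P(X=1) = C(16,1)*C(15,4) / C(31,5)
= 16*1365 / 169911
= 21840/169911 = 1040/8091

1040/8091


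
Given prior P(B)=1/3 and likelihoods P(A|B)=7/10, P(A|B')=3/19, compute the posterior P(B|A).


P(A) = P(A|B)P(B) + P(A|B')P(B') = 7/10*1/3 + 3/19*2/3 = 193/570
P(B|A) = P(A|B)P(B)/P(A) = (7/30)/(193/570) = 133/193

133/193


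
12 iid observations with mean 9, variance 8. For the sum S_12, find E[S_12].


E[S_n] = n*E[X_1] = 12*9 = 108

108


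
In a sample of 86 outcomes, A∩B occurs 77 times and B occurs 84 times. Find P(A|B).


P(A|B) = P(A∩B)/P(B) = (77/86)/(84/86) = 77/84 = 11/12

11/12


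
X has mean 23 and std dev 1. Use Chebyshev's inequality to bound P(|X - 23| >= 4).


k = 4/1 = 4
Chebyshev: P(|X-mu| >= k*sigma) <= 1/k^2 = 1/4^2 = 1/16

1/16


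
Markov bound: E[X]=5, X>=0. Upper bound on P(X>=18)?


Markov: P(X >= a) <= E[X]/a
P(X >= 18) <= 5/18

5/18


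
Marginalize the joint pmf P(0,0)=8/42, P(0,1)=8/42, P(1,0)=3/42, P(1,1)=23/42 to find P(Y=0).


P(Y=0) = P(0,0)+P(1,0) = 8/42 + 3/42 = 11/42

11/42


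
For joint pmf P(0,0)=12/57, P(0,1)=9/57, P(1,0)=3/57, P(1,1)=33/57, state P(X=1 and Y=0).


Read from table: P(X=1, Y=0) = 3/57 = 1/19

1/19


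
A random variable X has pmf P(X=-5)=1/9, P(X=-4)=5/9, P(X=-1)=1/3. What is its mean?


E[X] = sum(x * P(x))
= -5*1/9 - 4*5/9 - 1*1/3
= -28/9

-28/9


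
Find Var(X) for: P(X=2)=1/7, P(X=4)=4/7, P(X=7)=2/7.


E[X] = 32/7, E[X^2] = 166/7
Var(X) = E[X^2] - (E[X])^2 = 166/7 - (32/7)^2 = 138/49

138/49


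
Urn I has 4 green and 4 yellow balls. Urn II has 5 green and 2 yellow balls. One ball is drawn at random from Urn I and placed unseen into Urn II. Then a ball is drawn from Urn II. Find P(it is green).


P(transfer green) = 4/8 = 1/2; P(transfer yellow) = 1/2
If green transferred: Urn II has 6 green of 8, so P(green|green moved) = 3/4
If yellow transferred: Urn II has 5 green of 8, so P(green|yellow moved) = 5/8
By total probability: P(green) = 1/2*3/4 + 1/2*5/8 = 11/16

11/16


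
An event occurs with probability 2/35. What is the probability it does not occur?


P(A') = 1 - P(A) = 1 - 2/35 = 33/35

33/35


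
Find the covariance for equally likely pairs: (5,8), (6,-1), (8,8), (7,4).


E[X]=13/2, E[Y]=19/4, E[XY]=63/2
Cov(X,Y) = E[XY] - E[X]E[Y] = 63/2 - 13/2*19/4 = 5/8

5/8


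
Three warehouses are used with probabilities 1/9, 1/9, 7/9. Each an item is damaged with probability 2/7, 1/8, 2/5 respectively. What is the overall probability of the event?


P(A) = P(A|B1)P(B1) + P(A|B2)P(B2) + P(A|B3)P(B3)
= 2/7*1/9 + 1/8*1/9 + 2/5*7/9
= 2/63 + 1/72 + 14/45 = 899/2520

899/2520


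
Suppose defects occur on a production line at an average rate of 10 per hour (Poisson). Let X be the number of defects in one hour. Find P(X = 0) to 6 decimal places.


P(X=0) = e^(-10) * 10^0 / 0!
≈ 0.00004539992976 * 1 / 1
≈ 0.000045

0.000045


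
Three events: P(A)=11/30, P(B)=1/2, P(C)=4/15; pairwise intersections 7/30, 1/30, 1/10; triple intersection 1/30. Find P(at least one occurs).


P(A∪B∪C) = P(A)+P(B)+P(C) - P(AB)-P(AC)-P(BC) + P(ABC)
= 11/30+1/2+4/15 - 7/30-1/30-1/10 + 1/30
= 4/5

4/5


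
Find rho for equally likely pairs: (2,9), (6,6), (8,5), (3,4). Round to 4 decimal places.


Cov(X,Y) = -2.0000, Var(X) = 5.6875, Var(Y) = 3.5000
rho = Cov/(sqrt(VarX)*sqrt(VarY)) = -0.4483

-0.4483


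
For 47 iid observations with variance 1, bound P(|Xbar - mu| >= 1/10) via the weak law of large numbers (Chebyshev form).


Var(Xbar) = Var(X)/n = 1/47
Chebyshev: P(|Xbar-mu| >= 1/10) <= Var(Xbar)/(1/10)^2 = (1/47)/(1/100) = 100/47
Bound exceeds 1, so trivial bound: 1

1


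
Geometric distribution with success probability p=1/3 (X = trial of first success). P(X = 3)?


P(X=3) = (1-p)^2 * p = (2/3)^2 * 1/3
= 4/9 * 1/3 = 4/27

4/27


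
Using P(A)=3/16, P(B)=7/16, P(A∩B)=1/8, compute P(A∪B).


P(A∪B) = P(A) + P(B) - P(A∩B)
= 3/16 + 7/16 - 1/8 = 1/2

1/2


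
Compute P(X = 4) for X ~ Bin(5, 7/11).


P(X=4) = C(5,4) * p^4 * (1-p)^1
= 5 * 2401/14641 * 4/11
= 48020/161051

48020/161051


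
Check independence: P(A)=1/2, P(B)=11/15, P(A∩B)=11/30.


P(A)*P(B) = 1/2*11/15 = 11/30
P(A∩B) = 11/30, which equals P(A)P(B), so independent

Yes, A and B are independent


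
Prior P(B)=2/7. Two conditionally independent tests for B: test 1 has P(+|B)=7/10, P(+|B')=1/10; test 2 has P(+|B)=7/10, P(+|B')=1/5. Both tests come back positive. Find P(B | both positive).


After test 1: P(+) = 7/10*2/7 + 1/10*5/7 = 19/70
P(B|+) = (1/5)/(19/70) = 14/19
After test 2 (use post1 as new prior): P(+) = 7/10*14/19 + 1/5*5/19 = 54/95
P(B|+,+) = (49/95)/(54/95) = 49/54

49/54


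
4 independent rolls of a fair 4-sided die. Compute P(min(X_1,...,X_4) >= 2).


P(min >= 2) = P(all X_i >= 2) = (P(X_1 >= 2))^4
= (3/4)^4 = 81/256

81/256


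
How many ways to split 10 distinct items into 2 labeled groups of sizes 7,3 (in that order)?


10! = 3628800
Denominator: 7!=5040 * 3!=6
Coefficient = 3628800 / 30240 = 120

120


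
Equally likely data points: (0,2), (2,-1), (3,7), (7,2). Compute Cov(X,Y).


E[X]=3, E[Y]=5/2, E[XY]=33/4
Cov(X,Y) = E[XY] - E[X]E[Y] = 33/4 - 3*5/2 = 3/4

3/4


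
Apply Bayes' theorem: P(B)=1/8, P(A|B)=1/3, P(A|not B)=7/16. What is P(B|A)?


P(A) = P(A|B)P(B) + P(A|B')P(B') = 1/3*1/8 + 7/16*7/8 = 163/384
P(B|A) = P(A|B)P(B)/P(A) = (1/24)/(163/384) = 16/163

16/163


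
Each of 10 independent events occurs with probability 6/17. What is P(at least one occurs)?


P(at least one) = 1 - P(none)
P(none) = (1 - 6/17)^10 = (11/17)^10 = 25937424601/2015993900449
P(at least one) = 1 - 25937424601/2015993900449 = 1990056475848/2015993900449

1990056475848/2015993900449


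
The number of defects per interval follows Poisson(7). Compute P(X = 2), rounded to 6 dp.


P(X=2) = e^(-7) * 7^2 / 2!
≈ 0.0009118819656 * 49 / 2
≈ 0.022341

0.022341


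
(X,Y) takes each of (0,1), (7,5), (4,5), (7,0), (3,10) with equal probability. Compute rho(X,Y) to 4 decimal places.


Cov(X,Y) = -0.6400, Var(X) = 6.9600, Var(Y) = 12.5600
rho = Cov/(sqrt(VarX)*sqrt(VarY)) = -0.0685

-0.0685


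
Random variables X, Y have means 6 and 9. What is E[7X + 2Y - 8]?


E[7X + 2Y - 8] = 7*E[X] + 2*E[Y] - 8
= (7)*(6) + (2)*(9) + (-8)
= 42 + 18 - 8 = 52

52


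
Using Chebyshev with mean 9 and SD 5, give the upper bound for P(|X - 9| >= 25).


k = 25/5 = 5
Chebyshev: P(|X-mu| >= k*sigma) <= 1/k^2 = 1/5^2 = 1/25

1/25


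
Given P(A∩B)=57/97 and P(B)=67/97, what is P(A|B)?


P(A|B) = P(A∩B)/P(B) = (114/194)/(134/194) = 114/134 = 57/67

57/67


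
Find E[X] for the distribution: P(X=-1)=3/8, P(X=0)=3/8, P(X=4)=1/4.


E[X] = sum(x * P(x))
= -1*3/8 + 0*3/8 + 4*1/4
= 5/8

5/8


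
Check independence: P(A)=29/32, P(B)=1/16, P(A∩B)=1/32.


P(A)*P(B) = 29/32*1/16 = 29/512
P(A∩B) = 1/32 != 29/512, so not independent

No, A and B are not independent


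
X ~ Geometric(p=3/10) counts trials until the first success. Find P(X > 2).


P(X > 2) = P(first 2 trials all fail) = (1-p)^2 = (7/10)^2 = 49/100

49/100


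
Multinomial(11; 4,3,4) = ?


11! = 39916800
Denominator: 4!=24 * 3!=6 * 4!=24
Coefficient = 39916800 / 3456 = 11550

11550


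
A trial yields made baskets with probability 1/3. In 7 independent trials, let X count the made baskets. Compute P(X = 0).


P(X=0) = C(7,0) * p^0 * (1-p)^7
= 1 * 1 * 128/2187
= 128/2187

128/2187


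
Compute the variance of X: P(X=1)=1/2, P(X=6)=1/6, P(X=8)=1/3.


E[X] = 25/6, E[X^2] = 167/6
Var(X) = E[X^2] - (E[X])^2 = 167/6 - (25/6)^2 = 377/36

377/36


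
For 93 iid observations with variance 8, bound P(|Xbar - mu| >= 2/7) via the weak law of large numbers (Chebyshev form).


Var(Xbar) = Var(X)/n = 8/93
Chebyshev: P(|Xbar-mu| >= 2/7) <= Var(Xbar)/(2/7)^2 = (8/93)/(4/49) = 98/93
Bound exceeds 1, so trivial bound: 1

1


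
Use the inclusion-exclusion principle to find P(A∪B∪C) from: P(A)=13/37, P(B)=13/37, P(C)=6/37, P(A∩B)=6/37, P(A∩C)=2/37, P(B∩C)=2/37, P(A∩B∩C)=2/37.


P(A∪B∪C) = P(A)+P(B)+P(C) - P(AB)-P(AC)-P(BC) + P(ABC)
= 13/37+13/37+6/37 - 6/37-2/37-2/37 + 2/37
= 24/37

24/37


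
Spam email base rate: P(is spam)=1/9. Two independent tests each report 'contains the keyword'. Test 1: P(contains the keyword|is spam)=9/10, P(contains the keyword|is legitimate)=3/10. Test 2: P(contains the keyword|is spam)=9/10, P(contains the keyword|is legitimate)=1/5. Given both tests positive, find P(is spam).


After test 1: P(+) = 9/10*1/9 + 3/10*8/9 = 11/30
P(B|+) = (1/10)/(11/30) = 3/11
After test 2 (use post1 as new prior): P(+) = 9/10*3/11 + 1/5*8/11 = 43/110
P(B|+,+) = (27/110)/(43/110) = 27/43

27/43


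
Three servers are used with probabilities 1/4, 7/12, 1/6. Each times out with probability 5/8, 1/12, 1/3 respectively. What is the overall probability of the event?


P(A) = P(A|B1)P(B1) + P(A|B2)P(B2) + P(A|B3)P(B3)
= 5/8*1/4 + 1/12*7/12 + 1/3*1/6
= 5/32 + 7/144 + 1/18 = 25/96

25/96


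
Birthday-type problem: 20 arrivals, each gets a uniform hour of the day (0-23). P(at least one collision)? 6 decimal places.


P(all different) = prod((24-i)/24 for i=0..19) = 0.000006
P(at least one match) = 1 - 0.000006 = 0.999994

0.999994


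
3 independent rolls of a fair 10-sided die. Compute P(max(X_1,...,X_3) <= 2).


P(max <= 2) = P(all X_i <= 2) = (P(X_1 <= 2))^3
= (2/10)^3 = (1/5)^3 = 1/125

1/125


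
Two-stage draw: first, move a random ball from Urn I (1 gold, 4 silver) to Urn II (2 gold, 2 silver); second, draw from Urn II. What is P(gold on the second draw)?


P(transfer gold) = 1/5; P(transfer silver) = 4/5
If gold transferred: Urn II has 3 gold of 5, so P(gold|gold moved) = 3/5
If silver transferred: Urn II has 2 gold of 5, so P(gold|silver moved) = 2/5
By total probability: P(gold) = 1/5*3/5 + 4/5*2/5 = 11/25

11/25


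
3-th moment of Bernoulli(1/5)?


For Bernoulli: X in {0,1}
E[X^3] = 0^3*(1-1/5) + 1^3*1/5 = 1/5

1/5


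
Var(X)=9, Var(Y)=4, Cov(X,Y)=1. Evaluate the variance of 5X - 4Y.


Var(5X - 4Y) = 5^2*Var(X) + (-4)^2*Var(Y) + 2*5*(-4)*Cov(X,Y)
= 25*9 + 16*4 - 40*1
= 225 + 64 - 40 = 249

249


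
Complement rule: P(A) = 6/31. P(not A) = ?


P(A') = 1 - P(A) = 1 - 6/31 = 25/31

25/31


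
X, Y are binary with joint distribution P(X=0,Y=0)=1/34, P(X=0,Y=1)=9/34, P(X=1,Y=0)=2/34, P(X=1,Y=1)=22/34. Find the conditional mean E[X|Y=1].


P(Y=1) = 31/34
E[X|Y=1] = (0*9 + 1*22)/31 = 22/31

22/31


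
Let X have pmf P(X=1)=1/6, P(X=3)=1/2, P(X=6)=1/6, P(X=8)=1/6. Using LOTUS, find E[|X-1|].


E[|X-1|] = sum(g(x)*P(x))
= 0*1/6 + 2*1/2 + 5*1/6 + 7*1/6
= 3

3


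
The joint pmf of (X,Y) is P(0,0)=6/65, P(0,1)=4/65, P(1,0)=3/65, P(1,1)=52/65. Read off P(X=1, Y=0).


Read from table: P(X=1, Y=0) = 3/65

3/65


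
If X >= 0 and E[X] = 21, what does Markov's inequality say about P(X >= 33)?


Markov: P(X >= a) <= E[X]/a
P(X >= 33) <= 21/33 = 7/11

7/11


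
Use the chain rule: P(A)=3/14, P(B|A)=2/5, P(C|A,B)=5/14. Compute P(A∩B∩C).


P(A∩B∩C) = P(A) * P(B|A) * P(C|A∩B)
= 3/14 * 2/5 * 5/14
= 3/35 * 5/14 = 3/98

3/98


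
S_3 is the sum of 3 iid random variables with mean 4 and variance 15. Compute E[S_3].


E[S_n] = n*E[X_1] = 3*4 = 12

12


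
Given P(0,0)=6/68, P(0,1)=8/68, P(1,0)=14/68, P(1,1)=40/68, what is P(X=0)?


P(X=0) = P(0,0)+P(0,1) = 6/68 + 8/68 = 14/68 = 7/34

7/34


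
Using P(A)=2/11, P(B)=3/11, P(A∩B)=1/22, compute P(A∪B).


P(A∪B) = P(A) + P(B) - P(A∩B)
= 2/11 + 3/11 - 1/22 = 9/22

9/22


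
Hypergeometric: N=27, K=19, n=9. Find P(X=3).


P(X=3) = C(19,3)*C(8,6) / C(27,9)
= 969*28 / 4686825
= 27132/4686825 = 476/82225

476/82225


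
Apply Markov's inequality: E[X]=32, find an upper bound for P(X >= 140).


Markov: P(X >= a) <= E[X]/a
P(X >= 140) <= 32/140 = 8/35

8/35


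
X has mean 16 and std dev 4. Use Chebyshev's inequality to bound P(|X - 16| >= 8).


k = 8/4 = 2
Chebyshev: P(|X-mu| >= k*sigma) <= 1/k^2 = 1/2^2 = 1/4

1/4


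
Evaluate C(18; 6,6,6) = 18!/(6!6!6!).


18! = 6402373705728000
Denominator: 6!=720 * 6!=720 * 6!=720
Coefficient = 6402373705728000 / 373248000 = 17153136

17153136


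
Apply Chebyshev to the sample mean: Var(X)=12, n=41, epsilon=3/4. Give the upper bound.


Var(Xbar) = Var(X)/n = 12/41
Chebyshev: P(|Xbar-mu| >= 3/4) <= Var(Xbar)/(3/4)^2 = (12/41)/(9/16) = 64/123

64/123


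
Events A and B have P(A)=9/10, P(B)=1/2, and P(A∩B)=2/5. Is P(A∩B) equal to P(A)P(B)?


P(A)*P(B) = 9/10*1/2 = 9/20
P(A∩B) = 2/5 != 9/20, so not independent

No, A and B are not independent


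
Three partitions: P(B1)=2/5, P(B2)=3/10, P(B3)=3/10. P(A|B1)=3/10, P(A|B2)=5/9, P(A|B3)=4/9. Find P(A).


P(A) = P(A|B1)P(B1) + P(A|B2)P(B2) + P(A|B3)P(B3)
= 3/10*2/5 + 5/9*3/10 + 4/9*3/10
= 3/25 + 1/6 + 2/15 = 21/50

21/50


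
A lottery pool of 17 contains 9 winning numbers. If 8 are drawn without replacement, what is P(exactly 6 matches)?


P(X=6) = C(9,6)*C(8,2) / C(17,8)
= 84*28 / 24310
= 2352/24310 = 1176/12155

1176/12155


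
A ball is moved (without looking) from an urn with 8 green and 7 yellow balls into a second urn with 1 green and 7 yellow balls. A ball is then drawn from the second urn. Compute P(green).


P(transfer green) = 8/15; P(transfer yellow) = 7/15
If green transferred: Urn II has 2 green of 9, so P(green|green moved) = 2/9
If yellow transferred: Urn II has 1 green of 9, so P(green|yellow moved) = 1/9
By total probability: P(green) = 8/15*2/9 + 7/15*1/9 = 23/135

23/135


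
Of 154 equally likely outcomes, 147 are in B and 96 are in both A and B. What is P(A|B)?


P(A|B) = P(A∩B)/P(B) = (96/154)/(147/154) = 96/147 = 32/49

32/49


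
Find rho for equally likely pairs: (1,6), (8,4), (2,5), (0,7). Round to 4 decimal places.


Cov(X,Y) = -3.1250, Var(X) = 9.6875, Var(Y) = 1.2500
rho = Cov/(sqrt(VarX)*sqrt(VarY)) = -0.8980

-0.8980


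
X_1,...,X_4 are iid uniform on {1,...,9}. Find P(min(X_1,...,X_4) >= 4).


P(min >= 4) = P(all X_i >= 4) = (P(X_1 >= 4))^4
= (6/9)^4 = (2/3)^4 = 16/81

16/81


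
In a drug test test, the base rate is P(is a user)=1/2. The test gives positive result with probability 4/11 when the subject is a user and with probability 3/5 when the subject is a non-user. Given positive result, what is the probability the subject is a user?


P(A) = P(A|B)P(B) + P(A|B')P(B') = 4/11*1/2 + 3/5*1/2 = 53/110
P(B|A) = P(A|B)P(B)/P(A) = (2/11)/(53/110) = 20/53

20/53


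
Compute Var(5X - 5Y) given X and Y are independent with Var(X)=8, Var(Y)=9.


Independence => Cov(X,Y)=0
Var(5X - 5Y) = 5^2*Var(X) + (-5)^2*Var(Y)
= 25*8 + 25*9 = 425

425


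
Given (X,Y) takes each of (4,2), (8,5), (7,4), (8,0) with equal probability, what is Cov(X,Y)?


E[X]=27/4, E[Y]=11/4, E[XY]=19
Cov(X,Y) = E[XY] - E[X]E[Y] = 19 - 27/4*11/4 = 7/16

7/16


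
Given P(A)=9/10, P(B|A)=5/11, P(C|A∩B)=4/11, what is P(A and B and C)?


P(A∩B∩C) = P(A) * P(B|A) * P(C|A∩B)
= 9/10 * 5/11 * 4/11
= 9/22 * 4/11 = 18/121

18/121


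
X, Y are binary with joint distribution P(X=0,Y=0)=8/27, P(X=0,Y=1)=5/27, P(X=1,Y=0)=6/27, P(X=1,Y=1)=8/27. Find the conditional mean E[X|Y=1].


P(Y=1) = 13/27
E[X|Y=1] = (0*5 + 1*8)/13 = 8/13

8/13


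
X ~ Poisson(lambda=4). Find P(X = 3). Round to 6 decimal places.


P(X=3) = e^(-4) * 4^3 / 3!
≈ 0.01831563889 * 64 / 6
≈ 0.195367

0.195367


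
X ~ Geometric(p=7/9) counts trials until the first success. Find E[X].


For geometric (trials until first success), E[X] = 1/p = 1/(7/9) = 9/7

9/7


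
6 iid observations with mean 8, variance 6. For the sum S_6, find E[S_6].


E[S_n] = n*E[X_1] = 6*8 = 48

48


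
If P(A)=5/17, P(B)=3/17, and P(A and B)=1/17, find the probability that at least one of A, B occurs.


P(A∪B) = P(A) + P(B) - P(A∩B)
= 5/17 + 3/17 - 1/17 = 7/17

7/17


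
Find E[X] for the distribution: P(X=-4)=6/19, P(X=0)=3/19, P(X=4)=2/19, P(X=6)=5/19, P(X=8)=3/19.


E[X] = sum(x * P(x))
= -4*6/19 + 0*3/19 + 4*2/19 + 6*5/19 + 8*3/19
= 2

2


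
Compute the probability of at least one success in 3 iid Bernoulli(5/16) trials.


P(at least one) = 1 - P(none)
P(none) = (1 - 5/16)^3 = (11/16)^3 = 1331/4096
P(at least one) = 1 - 1331/4096 = 2765/4096

2765/4096


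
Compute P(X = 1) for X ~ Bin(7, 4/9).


P(X=1) = C(7,1) * p^1 * (1-p)^6
= 7 * 4/9 * 15625/531441
= 437500/4782969

437500/4782969


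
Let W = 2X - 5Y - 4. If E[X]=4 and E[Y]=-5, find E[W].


E[2X - 5Y - 4] = 2*E[X] - 5*E[Y] - 4
= (2)*(4) + (-5)*(-5) + (-4)
= 8 + 25 - 4 = 29

29


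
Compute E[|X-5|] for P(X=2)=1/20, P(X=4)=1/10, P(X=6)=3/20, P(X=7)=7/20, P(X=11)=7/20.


E[|X-5|] = sum(g(x)*P(x))
= 3*1/20 + 1*1/10 + 1*3/20 + 2*7/20 + 6*7/20
= 16/5

16/5


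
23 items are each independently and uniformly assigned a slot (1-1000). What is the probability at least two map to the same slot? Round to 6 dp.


P(all different) = prod((1000-i)/1000 for i=0..22) = 0.774979
P(at least one match) = 1 - 0.774979 = 0.225021

0.225021


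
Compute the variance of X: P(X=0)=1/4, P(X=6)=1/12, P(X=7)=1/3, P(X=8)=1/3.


E[X] = 11/2, E[X^2] = 122/3
Var(X) = E[X^2] - (E[X])^2 = 122/3 - (11/2)^2 = 125/12

125/12


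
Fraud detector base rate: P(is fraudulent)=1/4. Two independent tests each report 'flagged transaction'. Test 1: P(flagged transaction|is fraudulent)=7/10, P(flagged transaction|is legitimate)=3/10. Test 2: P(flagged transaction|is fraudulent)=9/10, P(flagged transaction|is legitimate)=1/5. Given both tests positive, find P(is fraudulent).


After test 1: P(+) = 7/10*1/4 + 3/10*3/4 = 2/5
P(B|+) = (7/40)/(2/5) = 7/16
After test 2 (use post1 as new prior): P(+) = 9/10*7/16 + 1/5*9/16 = 81/160
P(B|+,+) = (63/160)/(81/160) = 7/9

7/9


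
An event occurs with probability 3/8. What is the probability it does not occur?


P(A') = 1 - P(A) = 1 - 3/8 = 5/8

5/8


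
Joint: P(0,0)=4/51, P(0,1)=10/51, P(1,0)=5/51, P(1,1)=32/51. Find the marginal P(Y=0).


P(Y=0) = P(0,0)+P(1,0) = 4/51 + 5/51 = 9/51 = 3/17

3/17


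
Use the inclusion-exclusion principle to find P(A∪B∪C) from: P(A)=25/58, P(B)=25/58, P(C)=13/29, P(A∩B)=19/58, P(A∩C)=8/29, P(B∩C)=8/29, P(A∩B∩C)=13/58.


P(A∪B∪C) = P(A)+P(B)+P(C) - P(AB)-P(AC)-P(BC) + P(ABC)
= 25/58+25/58+13/29 - 19/58-8/29-8/29 + 13/58
= 19/29

19/29


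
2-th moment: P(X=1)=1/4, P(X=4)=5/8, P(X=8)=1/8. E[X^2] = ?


E[X^2] = sum(x^2 * P(x))
= 1*1/4 + 16*5/8 + 64*1/8
= 73/4

73/4


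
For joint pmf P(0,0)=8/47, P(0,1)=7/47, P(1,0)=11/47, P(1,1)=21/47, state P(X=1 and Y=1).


Read from table: P(X=1, Y=1) = 21/47

21/47


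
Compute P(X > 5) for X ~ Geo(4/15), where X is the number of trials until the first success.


P(X > 5) = P(first 5 trials all fail) = (1-p)^5 = (11/15)^5 = 161051/759375

161051/759375


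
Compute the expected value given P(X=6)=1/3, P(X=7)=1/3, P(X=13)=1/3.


E[X] = sum(x * P(x))
= 6*1/3 + 7*1/3 + 13*1/3
= 26/3

26/3


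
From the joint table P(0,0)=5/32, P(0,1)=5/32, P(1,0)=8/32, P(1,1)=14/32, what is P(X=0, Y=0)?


Read from table: P(X=0, Y=0) = 5/32

5/32


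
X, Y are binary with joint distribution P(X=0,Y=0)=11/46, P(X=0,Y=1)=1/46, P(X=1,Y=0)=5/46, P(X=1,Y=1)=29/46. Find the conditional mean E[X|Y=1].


P(Y=1) = 30/46
E[X|Y=1] = (0*1 + 1*29)/30 = 29/30

29/30


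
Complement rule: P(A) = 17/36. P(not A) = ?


P(A') = 1 - P(A) = 1 - 17/36 = 19/36

19/36


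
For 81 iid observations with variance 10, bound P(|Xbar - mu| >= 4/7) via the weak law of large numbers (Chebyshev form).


Var(Xbar) = Var(X)/n = 10/81
Chebyshev: P(|Xbar-mu| >= 4/7) <= Var(Xbar)/(4/7)^2 = (10/81)/(16/49) = 245/648

245/648


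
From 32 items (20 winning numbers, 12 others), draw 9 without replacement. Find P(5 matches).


P(X=5) = C(20,5)*C(12,4) / C(32,9)
= 15504*495 / 28048800
= 7674480/28048800 = 31977/116870

31977/116870


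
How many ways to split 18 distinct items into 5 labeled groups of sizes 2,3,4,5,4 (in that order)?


18! = 6402373705728000
Denominator: 2!=2 * 3!=6 * 4!=24 * 5!=120 * 4!=24
Coefficient = 6402373705728000 / 829440 = 7718911200

7718911200


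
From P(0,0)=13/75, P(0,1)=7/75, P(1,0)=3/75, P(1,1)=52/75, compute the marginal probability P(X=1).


P(X=1) = P(1,0)+P(1,1) = 3/75 + 52/75 = 55/75 = 11/15

11/15


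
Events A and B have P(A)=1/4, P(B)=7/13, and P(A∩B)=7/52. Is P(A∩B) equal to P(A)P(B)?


P(A)*P(B) = 1/4*7/13 = 7/52
P(A∩B) = 7/52, which equals P(A)P(B), so independent

Yes, A and B are independent


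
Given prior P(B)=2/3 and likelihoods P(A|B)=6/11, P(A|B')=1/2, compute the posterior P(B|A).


P(A) = P(A|B)P(B) + P(A|B')P(B') = 6/11*2/3 + 1/2*1/3 = 35/66
P(B|A) = P(A|B)P(B)/P(A) = (4/11)/(35/66) = 24/35

24/35


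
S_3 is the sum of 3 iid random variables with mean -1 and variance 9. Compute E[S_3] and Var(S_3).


E[S_n] = n*mu = 3*-1 = -3
Var(S_n) = n*sigma^2 = 3*9 = 27

E[S_3]=-3, Var(S_3)=27


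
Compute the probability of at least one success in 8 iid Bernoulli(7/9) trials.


P(at least one) = 1 - P(none)
P(none) = (1 - 7/9)^8 = (2/9)^8 = 256/43046721
P(at least one) = 1 - 256/43046721 = 43046465/43046721

43046465/43046721


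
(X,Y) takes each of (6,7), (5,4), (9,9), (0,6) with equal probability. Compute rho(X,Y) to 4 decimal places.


Cov(X,Y) = 3.2500, Var(X) = 10.5000, Var(Y) = 3.2500
rho = Cov/(sqrt(VarX)*sqrt(VarY)) = 0.5563

0.5563


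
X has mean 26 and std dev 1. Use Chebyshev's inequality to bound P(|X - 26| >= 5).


k = 5/1 = 5
Chebyshev: P(|X-mu| >= k*sigma) <= 1/k^2 = 1/5^2 = 1/25

1/25


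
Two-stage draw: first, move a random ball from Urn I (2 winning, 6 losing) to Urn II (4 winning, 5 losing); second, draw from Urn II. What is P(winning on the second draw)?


P(transfer winning) = 2/8 = 1/4; P(transfer losing) = 3/4
If winning transferred: Urn II has 5 winning of 10, so P(winning|winning moved) = 1/2
If losing transferred: Urn II has 4 winning of 10, so P(winning|losing moved) = 2/5
By total probability: P(winning) = 1/4*1/2 + 3/4*2/5 = 17/40

17/40


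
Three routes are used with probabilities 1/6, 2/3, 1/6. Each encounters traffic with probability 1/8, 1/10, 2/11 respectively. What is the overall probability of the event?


P(A) = P(A|B1)P(B1) + P(A|B2)P(B2) + P(A|B3)P(B3)
= 1/8*1/6 + 1/10*2/3 + 2/11*1/6
= 1/48 + 1/15 + 1/33 = 311/2640

311/2640


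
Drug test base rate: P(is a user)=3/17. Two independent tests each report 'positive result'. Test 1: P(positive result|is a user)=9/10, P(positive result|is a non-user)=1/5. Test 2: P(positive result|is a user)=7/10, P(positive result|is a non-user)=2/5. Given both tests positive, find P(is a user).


After test 1: P(+) = 9/10*3/17 + 1/5*14/17 = 11/34
P(B|+) = (27/170)/(11/34) = 27/55
After test 2 (use post1 as new prior): P(+) = 7/10*27/55 + 2/5*28/55 = 301/550
P(B|+,+) = (189/550)/(301/550) = 27/43

27/43


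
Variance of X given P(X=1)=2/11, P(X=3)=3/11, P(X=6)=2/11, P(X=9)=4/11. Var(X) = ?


E[X] = 59/11, E[X^2] = 425/11
Var(X) = E[X^2] - (E[X])^2 = 425/11 - (59/11)^2 = 1194/121

1194/121


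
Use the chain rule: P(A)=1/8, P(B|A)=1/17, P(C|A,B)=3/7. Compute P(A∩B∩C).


P(A∩B∩C) = P(A) * P(B|A) * P(C|A∩B)
= 1/8 * 1/17 * 3/7
= 1/136 * 3/7 = 3/952

3/952


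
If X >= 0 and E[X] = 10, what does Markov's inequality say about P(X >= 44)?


Markov: P(X >= a) <= E[X]/a
P(X >= 44) <= 10/44 = 5/22

5/22


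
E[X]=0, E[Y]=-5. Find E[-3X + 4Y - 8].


E[-3X + 4Y - 8] = -3*E[X] + 4*E[Y] - 8
= (-3)*(0) + (4)*(-5) + (-8)
= 0 - 20 - 8 = -28

-28


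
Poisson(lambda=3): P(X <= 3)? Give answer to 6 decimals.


P(X<=3) = e^(-3)*3^0/0! + e^(-3)*3^1/1! + e^(-3)*3^2/2! + e^(-3)*3^3/3!
≈ 0.0497870684 + 0.1493612051 + 0.2240418077 + 0.2240418077
= 0.6472318889
≈ 0.647232

0.647232


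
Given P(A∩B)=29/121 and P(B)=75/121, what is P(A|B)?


P(A|B) = P(A∩B)/P(B) = (29/121)/(75/121) = 29/75

29/75


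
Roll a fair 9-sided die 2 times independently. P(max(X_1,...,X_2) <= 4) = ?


P(max <= 4) = P(all X_i <= 4) = (P(X_1 <= 4))^2
= (4/9)^2 = 16/81

16/81


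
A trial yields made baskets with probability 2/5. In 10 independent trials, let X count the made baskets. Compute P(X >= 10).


P(X>=10) = P(X=10)
= 1024/9765625
= 1024/9765625

1024/9765625


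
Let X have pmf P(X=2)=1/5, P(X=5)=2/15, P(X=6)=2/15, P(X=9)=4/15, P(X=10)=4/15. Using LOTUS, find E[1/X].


E[1/X] = sum(g(x)*P(x))
= 1/2*1/5 + 1/5*2/15 + 1/6*2/15 + 1/9*4/15 + 1/10*4/15
= 277/1350

277/1350


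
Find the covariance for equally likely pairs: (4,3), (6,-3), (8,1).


E[X]=6, E[Y]=1/3, E[XY]=2/3
Cov(X,Y) = E[XY] - E[X]E[Y] = 2/3 - 6*1/3 = -4/3

-4/3


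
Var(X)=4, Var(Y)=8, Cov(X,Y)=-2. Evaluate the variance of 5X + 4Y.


Var(5X + 4Y) = 5^2*Var(X) + 4^2*Var(Y) + 2*5*4*Cov(X,Y)
= 25*4 + 16*8 + 40*(-2)
= 100 + 128 - 80 = 148

148


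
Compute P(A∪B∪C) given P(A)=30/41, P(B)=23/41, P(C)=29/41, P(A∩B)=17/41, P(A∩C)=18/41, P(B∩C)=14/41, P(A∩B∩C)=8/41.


P(A∪B∪C) = P(A)+P(B)+P(C) - P(AB)-P(AC)-P(BC) + P(ABC)
= 30/41+23/41+29/41 - 17/41-18/41-14/41 + 8/41
= 1

1


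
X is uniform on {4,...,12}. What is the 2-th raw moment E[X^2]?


E[X^2] = (1/9) * sum(x^2 for x=4..12)
= 636/9 = 212/3

212/3


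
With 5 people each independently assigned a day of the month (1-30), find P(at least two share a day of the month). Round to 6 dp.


P(all different) = prod((30-i)/30 for i=0..4) = 0.703733
P(at least one match) = 1 - 0.703733 = 0.296267

0.296267
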